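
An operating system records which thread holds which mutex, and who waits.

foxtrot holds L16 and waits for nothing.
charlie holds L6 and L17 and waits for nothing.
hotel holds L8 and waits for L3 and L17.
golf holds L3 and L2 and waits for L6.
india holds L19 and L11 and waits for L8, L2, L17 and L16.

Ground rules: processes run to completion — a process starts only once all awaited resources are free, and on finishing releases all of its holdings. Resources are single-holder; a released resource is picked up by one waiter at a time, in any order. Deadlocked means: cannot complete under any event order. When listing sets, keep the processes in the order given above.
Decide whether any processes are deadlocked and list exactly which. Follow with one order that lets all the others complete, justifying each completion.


The deadlocked set is empty.
Key observation: all waits point, directly or indirectly, at processes that can finish, so nothing is permanently blocked.
One completion order for the rest: charlie, foxtrot, golf, hotel, india.
Step-by-step check:
  run charlie (it waits on nothing); releases L6 and L17
  run foxtrot (it waits on nothing); releases L16
  run golf (all its waits — L6 — are resolved); releases L3 and L2
  run hotel (all its waits — L3 and L17 — are resolved); releases L8
  run india (all its waits — L8, L2, L17 and L16 — are resolved); releases L19 and L11


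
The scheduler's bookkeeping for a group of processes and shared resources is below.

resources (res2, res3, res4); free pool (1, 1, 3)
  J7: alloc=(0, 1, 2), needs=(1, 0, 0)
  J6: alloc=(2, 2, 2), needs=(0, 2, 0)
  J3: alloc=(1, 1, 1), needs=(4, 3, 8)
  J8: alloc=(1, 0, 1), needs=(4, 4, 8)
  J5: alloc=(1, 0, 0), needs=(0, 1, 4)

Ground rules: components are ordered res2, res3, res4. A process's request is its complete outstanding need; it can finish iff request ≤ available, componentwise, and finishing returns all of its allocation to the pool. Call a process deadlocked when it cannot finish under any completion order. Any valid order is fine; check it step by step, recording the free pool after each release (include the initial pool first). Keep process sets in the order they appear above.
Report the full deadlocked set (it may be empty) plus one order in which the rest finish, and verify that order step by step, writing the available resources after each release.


Deadlocked set: J3 and J8.
Key observation: even finishing J7, J5, J6 leaves just (4, 4, 7) free — too little res4 for any of the remaining processes.
One completion order for the rest: J7, J5, J6. Walking it through:
  pool = (1, 1, 3)
  J7: need (1, 0, 0) fits (1, 1, 3); releases (0, 1, 2), pool now (1, 2, 5)
  J5: need (0, 1, 4) fits (1, 2, 5); releases (1, 0, 0), pool now (2, 2, 5)
  J6: need (0, 2, 0) fits (2, 2, 5); releases (2, 2, 2), pool now (4, 4, 7)
The blocked processes can never fit:
  J3 cannot run: need (4, 3, 8) vs free (4, 4, 7) (insufficient res4)
  J8 cannot run: need (4, 4, 8) vs free (4, 4, 7) (insufficient res4)


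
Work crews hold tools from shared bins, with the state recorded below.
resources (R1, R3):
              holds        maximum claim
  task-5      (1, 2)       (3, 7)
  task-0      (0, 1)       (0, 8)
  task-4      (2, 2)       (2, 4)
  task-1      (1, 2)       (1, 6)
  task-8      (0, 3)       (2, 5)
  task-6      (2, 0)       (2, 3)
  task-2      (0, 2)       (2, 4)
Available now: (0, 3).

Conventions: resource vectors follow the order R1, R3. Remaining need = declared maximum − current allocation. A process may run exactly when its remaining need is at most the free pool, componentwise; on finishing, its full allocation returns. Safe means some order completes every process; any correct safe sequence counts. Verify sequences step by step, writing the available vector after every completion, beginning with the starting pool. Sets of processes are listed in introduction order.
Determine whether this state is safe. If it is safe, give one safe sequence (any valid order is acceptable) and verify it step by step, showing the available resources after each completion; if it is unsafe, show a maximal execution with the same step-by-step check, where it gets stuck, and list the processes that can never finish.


SAFE. One safe sequence: task-4, task-5, task-2, task-0, task-6, task-1, task-8.
Key observation: reading the order forward, task-5 is the first process whose need (2, 5) meets the free pool (2, 5) exactly on a resource it requests.
Step-by-step check:
  pool = (0, 3)
  run task-4 (needs (0, 2), free (0, 3)); after release of (2, 2) the pool is (2, 5)
  run task-5 (needs (2, 5), free (2, 5)); after release of (1, 2) the pool is (3, 7)
  run task-2 (needs (2, 2), free (3, 7)); after release of (0, 2) the pool is (3, 9)
  run task-0 (needs (0, 7), free (3, 9)); after release of (0, 1) the pool is (3, 10)
  run task-6 (needs (0, 3), free (3, 10)); after release of (2, 0) the pool is (5, 10)
  run task-1 (needs (0, 4), free (5, 10)); after release of (1, 2) the pool is (6, 12)
  run task-8 (needs (2, 2), free (6, 12)); after release of (0, 3) the pool is (6, 15)


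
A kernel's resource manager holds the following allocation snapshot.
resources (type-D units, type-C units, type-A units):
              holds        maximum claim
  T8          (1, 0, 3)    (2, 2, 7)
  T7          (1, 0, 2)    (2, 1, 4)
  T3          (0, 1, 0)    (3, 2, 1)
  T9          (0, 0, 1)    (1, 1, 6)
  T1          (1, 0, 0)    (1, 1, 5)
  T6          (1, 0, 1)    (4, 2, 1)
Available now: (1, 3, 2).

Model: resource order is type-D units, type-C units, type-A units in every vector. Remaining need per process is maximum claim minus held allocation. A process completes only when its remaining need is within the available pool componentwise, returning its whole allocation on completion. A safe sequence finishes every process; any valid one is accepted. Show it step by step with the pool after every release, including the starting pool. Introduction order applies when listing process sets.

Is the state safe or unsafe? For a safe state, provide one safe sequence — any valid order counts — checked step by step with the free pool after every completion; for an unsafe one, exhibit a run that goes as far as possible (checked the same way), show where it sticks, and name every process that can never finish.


SAFE, for example via the order T7, T8, T9, T1, T6, T3.
Key observation: T7 is the earliest step where a requested resource binds exactly: need (1, 1, 2), pool (1, 3, 2) at its turn.
Check, step by step:
  pool = (1, 3, 2)
  run T7 (needs (1, 1, 2), free (1, 3, 2)); after release of (1, 0, 2) the pool is (2, 3, 4)
  run T8 (needs (1, 2, 4), free (2, 3, 4)); after release of (1, 0, 3) the pool is (3, 3, 7)
  run T9 (needs (1, 1, 5), free (3, 3, 7)); after release of (0, 0, 1) the pool is (3, 3, 8)
  run T1 (needs (0, 1, 5), free (3, 3, 8)); after release of (1, 0, 0) the pool is (4, 3, 8)
  run T6 (needs (3, 2, 0), free (4, 3, 8)); after release of (1, 0, 1) the pool is (5, 3, 9)
  run T3 (needs (3, 1, 1), free (5, 3, 9)); after release of (0, 1, 0) the pool is (5, 4, 9)


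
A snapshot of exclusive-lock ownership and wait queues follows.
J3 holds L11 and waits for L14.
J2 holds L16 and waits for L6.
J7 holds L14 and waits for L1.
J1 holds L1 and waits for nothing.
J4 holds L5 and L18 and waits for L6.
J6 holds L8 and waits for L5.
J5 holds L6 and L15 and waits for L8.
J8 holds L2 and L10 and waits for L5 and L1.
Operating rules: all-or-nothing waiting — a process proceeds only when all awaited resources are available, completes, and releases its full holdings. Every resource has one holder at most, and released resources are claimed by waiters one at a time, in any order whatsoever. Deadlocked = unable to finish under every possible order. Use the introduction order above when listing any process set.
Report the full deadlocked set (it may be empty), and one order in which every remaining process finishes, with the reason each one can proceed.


Deadlocked set: J2, J4, J6, J5 and J8.
Key observation: J5 -> J6 -> J4 -> J5 is a circular wait — nothing in it can go first; J2 and J8 wait into the deadlock from upstream.
A valid finishing order for the others: J1, J7, J3.
Verifying each step:
  run J1 (it waits on nothing); releases L1
  J7: everything it awaited (L1) is free; runs, freeing L14
  J3: everything it awaited (L14) is free; runs, freeing L11


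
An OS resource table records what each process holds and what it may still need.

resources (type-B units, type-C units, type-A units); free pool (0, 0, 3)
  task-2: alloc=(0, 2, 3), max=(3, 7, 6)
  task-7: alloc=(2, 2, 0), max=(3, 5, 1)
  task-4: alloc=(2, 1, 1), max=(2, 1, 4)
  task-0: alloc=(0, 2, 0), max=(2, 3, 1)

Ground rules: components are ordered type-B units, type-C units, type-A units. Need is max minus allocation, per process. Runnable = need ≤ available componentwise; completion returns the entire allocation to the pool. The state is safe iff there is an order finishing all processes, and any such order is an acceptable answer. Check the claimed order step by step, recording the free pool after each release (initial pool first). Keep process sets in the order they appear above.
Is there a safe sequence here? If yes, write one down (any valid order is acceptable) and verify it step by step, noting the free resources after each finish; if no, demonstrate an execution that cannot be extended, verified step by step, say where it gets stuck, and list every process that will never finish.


SAFE. One safe sequence: task-4, task-0, task-7, task-2.
Key observation: task-4 is the earliest step where a requested resource binds exactly: need (0, 0, 3), pool (0, 0, 3) at its turn.
Step-by-step check:
  pool = (0, 0, 3)
  task-4: need (0, 0, 3) fits (0, 0, 3); releases (2, 1, 1), pool now (2, 1, 4)
  task-0: need (2, 1, 1) fits (2, 1, 4); releases (0, 2, 0), pool now (2, 3, 4)
  task-7: need (1, 3, 1) fits (2, 3, 4); releases (2, 2, 0), pool now (4, 5, 4)
  task-2: need (3, 5, 3) fits (4, 5, 4); releases (0, 2, 3), pool now (4, 7, 7)


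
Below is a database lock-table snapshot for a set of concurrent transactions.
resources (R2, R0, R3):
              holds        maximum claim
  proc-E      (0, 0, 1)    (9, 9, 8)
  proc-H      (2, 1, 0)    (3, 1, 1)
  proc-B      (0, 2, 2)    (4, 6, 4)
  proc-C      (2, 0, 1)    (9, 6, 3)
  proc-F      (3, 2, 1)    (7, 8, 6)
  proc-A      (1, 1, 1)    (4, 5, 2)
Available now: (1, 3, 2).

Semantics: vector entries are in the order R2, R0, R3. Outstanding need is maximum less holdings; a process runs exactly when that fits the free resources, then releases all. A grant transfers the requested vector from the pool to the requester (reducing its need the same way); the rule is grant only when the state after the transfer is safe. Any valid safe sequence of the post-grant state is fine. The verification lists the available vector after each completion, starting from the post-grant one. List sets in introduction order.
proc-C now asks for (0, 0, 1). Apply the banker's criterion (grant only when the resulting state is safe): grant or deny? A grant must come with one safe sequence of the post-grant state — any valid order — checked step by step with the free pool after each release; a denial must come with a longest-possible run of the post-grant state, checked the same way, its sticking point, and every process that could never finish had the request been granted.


DENY: after the grant no complete ordering would exist.
Key observation: after proc-H, proc-A, proc-B the pool peaks at (4, 7, 4), and each blocked process is short somewhere: proc-E on R2, R0, R3; proc-C on R2; proc-F on R3.
On the post-grant state, proc-H, proc-A, proc-B is a maximal run — nothing extends it. Check, step by step:
  pool = (1, 3, 1)
  run proc-H (needs (1, 0, 1), free (1, 3, 1)); after release of (2, 1, 0) the pool is (3, 4, 1)
  run proc-A (needs (3, 4, 1), free (3, 4, 1)); after release of (1, 1, 1) the pool is (4, 5, 2)
  run proc-B (needs (4, 4, 2), free (4, 5, 2)); after release of (0, 2, 2) the pool is (4, 7, 4)
  proc-E still needs (9, 9, 7) but only (4, 7, 4) is free — short on R2, R0 and R3
  proc-C still needs (7, 6, 1) but only (4, 7, 4) is free — short on R2
  proc-F still needs (4, 6, 5) but only (4, 7, 4) is free — short on R3
Processes that could never finish after the grant: proc-E, proc-C and proc-F.


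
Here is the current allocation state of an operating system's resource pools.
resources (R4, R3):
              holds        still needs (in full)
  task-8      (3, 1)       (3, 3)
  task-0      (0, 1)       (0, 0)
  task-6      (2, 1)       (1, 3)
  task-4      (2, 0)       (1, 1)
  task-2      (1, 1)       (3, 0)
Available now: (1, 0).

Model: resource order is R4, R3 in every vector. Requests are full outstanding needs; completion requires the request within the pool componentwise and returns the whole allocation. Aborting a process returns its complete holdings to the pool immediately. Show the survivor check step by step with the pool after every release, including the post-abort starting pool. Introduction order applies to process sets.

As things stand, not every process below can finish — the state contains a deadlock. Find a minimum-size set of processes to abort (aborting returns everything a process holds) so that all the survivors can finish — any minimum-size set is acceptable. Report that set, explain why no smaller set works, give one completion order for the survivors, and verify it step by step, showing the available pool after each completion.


The answer: abort task-8.
Key observation: before aborting task-8, task-6 was permanently blocked — no order could ever run it; afterwards it completes at step 3.
No smaller set exists: with zero aborts the deadlock remains.
Survivors finish in the order: task-2, task-0, task-6, task-4. Check, step by step (pool after the aborts first):
  pool = (4, 1)
  task-2 needs (3, 0) <= (4, 1) -> finishes; pool += (1, 1) = (5, 2)
  task-0 needs (0, 0) <= (5, 2) -> finishes; pool += (0, 1) = (5, 3)
  task-6 needs (1, 3) <= (5, 3) -> finishes; pool += (2, 1) = (7, 4)
  task-4 needs (1, 1) <= (7, 4) -> finishes; pool += (2, 0) = (9, 4)


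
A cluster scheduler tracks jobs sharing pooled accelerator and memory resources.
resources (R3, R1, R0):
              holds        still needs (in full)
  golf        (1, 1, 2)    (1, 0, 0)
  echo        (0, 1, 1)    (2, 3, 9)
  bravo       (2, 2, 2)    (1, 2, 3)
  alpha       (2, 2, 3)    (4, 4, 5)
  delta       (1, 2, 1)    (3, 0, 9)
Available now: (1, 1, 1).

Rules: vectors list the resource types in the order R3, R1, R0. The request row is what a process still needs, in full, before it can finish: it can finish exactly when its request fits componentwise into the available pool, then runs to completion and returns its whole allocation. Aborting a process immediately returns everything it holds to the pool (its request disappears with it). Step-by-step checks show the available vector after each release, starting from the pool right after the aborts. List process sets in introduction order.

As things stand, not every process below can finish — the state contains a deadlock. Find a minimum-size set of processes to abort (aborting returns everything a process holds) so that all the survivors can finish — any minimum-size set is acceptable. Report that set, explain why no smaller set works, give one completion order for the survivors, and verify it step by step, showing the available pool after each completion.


Abort echo.
Key observation: delta was stuck for good until echo gave back (0, 1, 1); in the order shown it finishes at step 4.
No smaller set exists: with zero aborts the deadlock remains.
One survivor order: golf, bravo, alpha, delta. Walking it through (post-abort pool first):
  pool = (1, 2, 2)
  run golf (needs (1, 0, 0), free (1, 2, 2)); after release of (1, 1, 2) the pool is (2, 3, 4)
  run bravo (needs (1, 2, 3), free (2, 3, 4)); after release of (2, 2, 2) the pool is (4, 5, 6)
  run alpha (needs (4, 4, 5), free (4, 5, 6)); after release of (2, 2, 3) the pool is (6, 7, 9)
  run delta (needs (3, 0, 9), free (6, 7, 9)); after release of (1, 2, 1) the pool is (7, 9, 10)


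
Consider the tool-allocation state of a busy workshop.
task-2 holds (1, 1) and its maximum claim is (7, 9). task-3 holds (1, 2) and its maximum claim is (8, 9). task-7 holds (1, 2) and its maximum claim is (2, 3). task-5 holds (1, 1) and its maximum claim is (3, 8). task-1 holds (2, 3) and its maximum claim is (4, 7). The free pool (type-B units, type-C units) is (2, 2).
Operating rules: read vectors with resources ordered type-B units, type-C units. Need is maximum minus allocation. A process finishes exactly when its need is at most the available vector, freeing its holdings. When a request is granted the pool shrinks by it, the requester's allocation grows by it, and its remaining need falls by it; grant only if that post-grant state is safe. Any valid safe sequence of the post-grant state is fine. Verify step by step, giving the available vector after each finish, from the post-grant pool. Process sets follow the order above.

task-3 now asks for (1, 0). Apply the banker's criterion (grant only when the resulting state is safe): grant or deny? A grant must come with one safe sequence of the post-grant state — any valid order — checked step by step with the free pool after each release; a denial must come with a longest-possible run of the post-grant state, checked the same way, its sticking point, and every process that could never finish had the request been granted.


DENY. Granting would leave the state unsafe.
Key observation: after task-7, task-1, task-5 complete, (5, 8) is the best the pool ever gets, yet each leftover process wants more type-B units.
On the post-grant state, task-7, task-1, task-5 is a maximal run — nothing extends it. Walking it through:
  pool = (1, 2)
  task-7 needs (1, 1) <= (1, 2) -> finishes; pool += (1, 2) = (2, 4)
  task-1 needs (2, 4) <= (2, 4) -> finishes; pool += (2, 3) = (4, 7)
  task-5 needs (2, 7) <= (4, 7) -> finishes; pool += (1, 1) = (5, 8)
  task-2 still needs (6, 8) but only (5, 8) is free — short on type-B units
  task-3 still needs (6, 7) but only (5, 8) is free — short on type-B units
Processes that could never finish after the grant: task-2 and task-3.


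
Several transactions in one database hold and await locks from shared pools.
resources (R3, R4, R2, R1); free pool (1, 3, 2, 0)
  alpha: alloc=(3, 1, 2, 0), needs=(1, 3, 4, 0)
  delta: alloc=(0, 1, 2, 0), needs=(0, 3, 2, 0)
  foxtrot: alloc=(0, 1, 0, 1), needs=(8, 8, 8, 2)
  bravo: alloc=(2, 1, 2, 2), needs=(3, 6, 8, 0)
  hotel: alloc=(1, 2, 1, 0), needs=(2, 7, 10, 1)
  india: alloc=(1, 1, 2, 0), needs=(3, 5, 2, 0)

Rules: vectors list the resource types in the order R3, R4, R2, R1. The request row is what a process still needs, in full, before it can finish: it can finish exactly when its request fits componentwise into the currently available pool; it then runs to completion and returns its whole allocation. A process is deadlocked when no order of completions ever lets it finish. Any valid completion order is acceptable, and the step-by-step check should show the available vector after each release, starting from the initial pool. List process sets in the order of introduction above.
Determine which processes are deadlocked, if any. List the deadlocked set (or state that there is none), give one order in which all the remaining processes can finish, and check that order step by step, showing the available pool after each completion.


The deadlocked set is empty.
Key observation: beginning at delta, releases accumulate fast enough that every process eventually fits.
One completion order for the rest: delta, alpha, india, bravo, hotel, foxtrot. Verifying each step:
  pool = (1, 3, 2, 0)
  delta: need (0, 3, 2, 0) fits (1, 3, 2, 0); releases (0, 1, 2, 0), pool now (1, 4, 4, 0)
  alpha: need (1, 3, 4, 0) fits (1, 4, 4, 0); releases (3, 1, 2, 0), pool now (4, 5, 6, 0)
  india: need (3, 5, 2, 0) fits (4, 5, 6, 0); releases (1, 1, 2, 0), pool now (5, 6, 8, 0)
  bravo: need (3, 6, 8, 0) fits (5, 6, 8, 0); releases (2, 1, 2, 2), pool now (7, 7, 10, 2)
  hotel: need (2, 7, 10, 1) fits (7, 7, 10, 2); releases (1, 2, 1, 0), pool now (8, 9, 11, 2)
  foxtrot: need (8, 8, 8, 2) fits (8, 9, 11, 2); releases (0, 1, 0, 1), pool now (8, 10, 11, 3)


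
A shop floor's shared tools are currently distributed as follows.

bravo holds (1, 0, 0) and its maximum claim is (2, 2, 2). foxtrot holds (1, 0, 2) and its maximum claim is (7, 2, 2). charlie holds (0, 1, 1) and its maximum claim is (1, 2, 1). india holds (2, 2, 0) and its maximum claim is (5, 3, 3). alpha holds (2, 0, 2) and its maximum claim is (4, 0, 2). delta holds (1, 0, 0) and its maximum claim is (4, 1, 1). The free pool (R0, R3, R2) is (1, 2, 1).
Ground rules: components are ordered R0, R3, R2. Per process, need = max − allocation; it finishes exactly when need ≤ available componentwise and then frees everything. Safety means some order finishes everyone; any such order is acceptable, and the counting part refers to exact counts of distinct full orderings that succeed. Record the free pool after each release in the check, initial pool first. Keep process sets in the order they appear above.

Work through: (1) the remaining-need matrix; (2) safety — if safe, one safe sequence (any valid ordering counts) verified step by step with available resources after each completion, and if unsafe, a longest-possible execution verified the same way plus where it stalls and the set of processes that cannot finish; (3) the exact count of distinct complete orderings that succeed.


(1) Need matrix, components ordered R0, R3, R2:
  bravo: (1, 2, 2)
  foxtrot: (6, 2, 0)
  charlie: (1, 1, 0)
  india: (3, 1, 3)
  alpha: (2, 0, 0)
  delta: (3, 1, 1)
(2) The state is SAFE; one workable sequence: charlie, bravo, alpha, india, foxtrot, delta.
Key observation: reading the order forward, charlie is the first process whose need (1, 1, 0) meets the free pool (1, 2, 1) exactly on a resource it requests.
Walking it through:
  pool = (1, 2, 1)
  run charlie (needs (1, 1, 0), free (1, 2, 1)); after release of (0, 1, 1) the pool is (1, 3, 2)
  run bravo (needs (1, 2, 2), free (1, 3, 2)); after release of (1, 0, 0) the pool is (2, 3, 2)
  run alpha (needs (2, 0, 0), free (2, 3, 2)); after release of (2, 0, 2) the pool is (4, 3, 4)
  run india (needs (3, 1, 3), free (4, 3, 4)); after release of (2, 2, 0) the pool is (6, 5, 4)
  run foxtrot (needs (6, 2, 0), free (6, 5, 4)); after release of (1, 0, 2) the pool is (7, 5, 6)
  run delta (needs (3, 1, 1), free (7, 5, 6)); after release of (1, 0, 0) the pool is (8, 5, 6)
(3) The exact count: 3 of the possible complete orderings are safe sequences.


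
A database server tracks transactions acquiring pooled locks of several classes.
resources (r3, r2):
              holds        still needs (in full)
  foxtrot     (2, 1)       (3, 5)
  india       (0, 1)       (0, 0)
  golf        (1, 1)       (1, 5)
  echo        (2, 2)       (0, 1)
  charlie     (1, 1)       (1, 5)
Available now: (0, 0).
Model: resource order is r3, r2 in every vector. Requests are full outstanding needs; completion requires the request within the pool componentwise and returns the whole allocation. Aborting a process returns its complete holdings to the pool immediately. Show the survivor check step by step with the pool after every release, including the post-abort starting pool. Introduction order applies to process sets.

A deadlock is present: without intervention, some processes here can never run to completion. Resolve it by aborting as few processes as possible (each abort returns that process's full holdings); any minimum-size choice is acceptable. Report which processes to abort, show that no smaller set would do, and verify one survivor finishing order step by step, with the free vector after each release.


Abort golf and charlie.
Key observation: foxtrot was stuck for good until golf and charlie gave back (2, 2); in the order shown it finishes at step 3.
No one abort is enough; case by case: foxtrot alone leaves golf blocked (short on r2); india alone leaves foxtrot blocked (short on r3 and r2); golf alone leaves foxtrot blocked (short on r2); echo alone leaves foxtrot blocked (short on r3 and r2); charlie alone leaves foxtrot blocked (short on r2).
The survivors complete as india, echo, foxtrot. Walking it through (starting from the post-abort pool):
  pool = (2, 2)
  india needs (0, 0) <= (2, 2) -> finishes; pool += (0, 1) = (2, 3)
  echo needs (0, 1) <= (2, 3) -> finishes; pool += (2, 2) = (4, 5)
  foxtrot needs (3, 5) <= (4, 5) -> finishes; pool += (2, 1) = (6, 6)


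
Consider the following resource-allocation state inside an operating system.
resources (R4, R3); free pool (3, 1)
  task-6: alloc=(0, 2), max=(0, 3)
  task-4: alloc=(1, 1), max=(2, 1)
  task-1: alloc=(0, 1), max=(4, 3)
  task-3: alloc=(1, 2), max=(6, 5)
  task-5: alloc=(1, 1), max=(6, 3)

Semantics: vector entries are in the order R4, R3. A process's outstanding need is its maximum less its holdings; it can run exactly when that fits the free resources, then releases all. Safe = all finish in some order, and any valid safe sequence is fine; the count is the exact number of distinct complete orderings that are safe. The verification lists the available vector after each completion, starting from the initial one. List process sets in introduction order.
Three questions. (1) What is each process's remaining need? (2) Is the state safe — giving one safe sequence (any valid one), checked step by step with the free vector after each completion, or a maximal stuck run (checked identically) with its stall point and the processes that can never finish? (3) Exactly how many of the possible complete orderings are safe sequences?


(1) Need matrix, components ordered R4, R3:
  task-6: (0, 1)
  task-4: (1, 0)
  task-1: (4, 2)
  task-3: (5, 3)
  task-5: (5, 2)
(2) UNSAFE.
Key observation: once task-4, task-6, task-1 finish, the pool peaks at (4, 5) — and every remaining process still needs more R4 than that.
A maximal execution: task-4, task-6, task-1 — then nothing else fits. Check, step by step:
  pool = (3, 1)
  run task-4 (needs (1, 0), free (3, 1)); after release of (1, 1) the pool is (4, 2)
  run task-6 (needs (0, 1), free (4, 2)); after release of (0, 2) the pool is (4, 4)
  run task-1 (needs (4, 2), free (4, 4)); after release of (0, 1) the pool is (4, 5)
  task-3 still needs (5, 3) but only (4, 5) is free — short on R4
  task-5 still needs (5, 2) but only (4, 5) is free — short on R4
Processes that can never finish: task-3 and task-5.
(3) Exactly 0 of the possible complete orderings are safe sequences.


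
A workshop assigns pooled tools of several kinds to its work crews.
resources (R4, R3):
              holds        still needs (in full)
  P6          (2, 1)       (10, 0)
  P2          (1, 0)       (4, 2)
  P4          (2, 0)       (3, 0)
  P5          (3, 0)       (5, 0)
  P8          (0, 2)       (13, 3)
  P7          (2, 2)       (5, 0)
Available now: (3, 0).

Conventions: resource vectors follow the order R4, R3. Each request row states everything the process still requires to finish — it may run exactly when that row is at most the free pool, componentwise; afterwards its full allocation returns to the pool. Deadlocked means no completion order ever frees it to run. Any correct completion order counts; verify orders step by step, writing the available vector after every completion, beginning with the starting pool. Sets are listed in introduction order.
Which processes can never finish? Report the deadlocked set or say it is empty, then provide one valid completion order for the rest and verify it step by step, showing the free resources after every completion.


Nothing here is deadlocked.
Key observation: no deadlock: P4 fits now, and the freed resources carry the rest through.
A valid finishing order for the others: P4, P5, P7, P2, P6, P8. Walking it through:
  pool = (3, 0)
  P4 needs (3, 0) <= (3, 0) -> finishes; pool += (2, 0) = (5, 0)
  P5 needs (5, 0) <= (5, 0) -> finishes; pool += (3, 0) = (8, 0)
  P7 needs (5, 0) <= (8, 0) -> finishes; pool += (2, 2) = (10, 2)
  P2 needs (4, 2) <= (10, 2) -> finishes; pool += (1, 0) = (11, 2)
  P6 needs (10, 0) <= (11, 2) -> finishes; pool += (2, 1) = (13, 3)
  P8 needs (13, 3) <= (13, 3) -> finishes; pool += (0, 2) = (13, 5)


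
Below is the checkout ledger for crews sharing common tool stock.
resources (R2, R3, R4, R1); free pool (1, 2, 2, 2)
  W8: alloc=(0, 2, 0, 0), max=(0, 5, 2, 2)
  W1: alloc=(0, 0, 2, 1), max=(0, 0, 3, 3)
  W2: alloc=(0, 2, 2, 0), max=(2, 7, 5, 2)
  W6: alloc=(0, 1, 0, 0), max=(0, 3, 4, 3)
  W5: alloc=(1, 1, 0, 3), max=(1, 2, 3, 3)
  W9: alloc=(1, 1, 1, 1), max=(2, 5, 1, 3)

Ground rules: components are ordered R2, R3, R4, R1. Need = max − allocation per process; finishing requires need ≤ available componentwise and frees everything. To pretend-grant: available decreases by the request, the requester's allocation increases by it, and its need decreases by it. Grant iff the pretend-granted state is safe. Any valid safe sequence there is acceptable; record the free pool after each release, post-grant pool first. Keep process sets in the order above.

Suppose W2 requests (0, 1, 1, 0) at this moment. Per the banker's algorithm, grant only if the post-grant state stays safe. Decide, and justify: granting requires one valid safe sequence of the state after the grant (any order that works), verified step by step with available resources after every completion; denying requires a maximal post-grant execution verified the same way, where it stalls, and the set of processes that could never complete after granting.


DENY. Granting would leave the state unsafe.
Key observation: after W1, W5 the pool peaks at (2, 2, 3, 6), and each blocked process is short somewhere: W8 on R3; W2 on R3; W6 on R4; W9 on R3.
On the post-grant state, W1, W5 is a maximal run — nothing extends it. Walking it through:
  pool = (1, 1, 1, 2)
  run W1 (needs (0, 0, 1, 2), free (1, 1, 1, 2)); after release of (0, 0, 2, 1) the pool is (1, 1, 3, 3)
  run W5 (needs (0, 1, 3, 0), free (1, 1, 3, 3)); after release of (1, 1, 0, 3) the pool is (2, 2, 3, 6)
  W8 still needs (0, 3, 2, 2) but only (2, 2, 3, 6) is free — short on R3
  W2 still needs (2, 4, 2, 2) but only (2, 2, 3, 6) is free — short on R3
  W6 still needs (0, 2, 4, 3) but only (2, 2, 3, 6) is free — short on R4
  W9 still needs (1, 4, 0, 2) but only (2, 2, 3, 6) is free — short on R3
Post-grant, the permanently blocked set is W8, W2, W6 and W9.


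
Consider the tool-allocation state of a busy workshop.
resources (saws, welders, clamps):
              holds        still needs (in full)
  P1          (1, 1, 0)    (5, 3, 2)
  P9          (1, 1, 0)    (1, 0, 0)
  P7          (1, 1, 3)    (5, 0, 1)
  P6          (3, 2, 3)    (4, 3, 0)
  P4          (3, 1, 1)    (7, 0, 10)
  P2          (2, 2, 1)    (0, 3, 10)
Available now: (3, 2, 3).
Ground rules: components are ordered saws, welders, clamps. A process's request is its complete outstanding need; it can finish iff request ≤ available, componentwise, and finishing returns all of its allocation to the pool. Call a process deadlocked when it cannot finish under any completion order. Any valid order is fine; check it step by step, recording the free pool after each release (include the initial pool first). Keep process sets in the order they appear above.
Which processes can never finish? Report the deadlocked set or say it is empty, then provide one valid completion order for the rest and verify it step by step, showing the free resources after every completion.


Deadlocked set: P4 and P2.
Key observation: P9, P6, P1, P7 can finish, but then (9, 7, 9) is all there is, and the blocked group's clamps demands exceed it.
One completion order for the rest: P9, P6, P1, P7. Check, step by step:
  pool = (3, 2, 3)
  run P9 (needs (1, 0, 0), free (3, 2, 3)); after release of (1, 1, 0) the pool is (4, 3, 3)
  run P6 (needs (4, 3, 0), free (4, 3, 3)); after release of (3, 2, 3) the pool is (7, 5, 6)
  run P1 (needs (5, 3, 2), free (7, 5, 6)); after release of (1, 1, 0) the pool is (8, 6, 6)
  run P7 (needs (5, 0, 1), free (8, 6, 6)); after release of (1, 1, 3) the pool is (9, 7, 9)
The stuck group stays short no matter what:
  blocked: P4 wants (7, 0, 10), pool (9, 7, 9) — not enough clamps
  blocked: P2 wants (0, 3, 10), pool (9, 7, 9) — not enough clamps


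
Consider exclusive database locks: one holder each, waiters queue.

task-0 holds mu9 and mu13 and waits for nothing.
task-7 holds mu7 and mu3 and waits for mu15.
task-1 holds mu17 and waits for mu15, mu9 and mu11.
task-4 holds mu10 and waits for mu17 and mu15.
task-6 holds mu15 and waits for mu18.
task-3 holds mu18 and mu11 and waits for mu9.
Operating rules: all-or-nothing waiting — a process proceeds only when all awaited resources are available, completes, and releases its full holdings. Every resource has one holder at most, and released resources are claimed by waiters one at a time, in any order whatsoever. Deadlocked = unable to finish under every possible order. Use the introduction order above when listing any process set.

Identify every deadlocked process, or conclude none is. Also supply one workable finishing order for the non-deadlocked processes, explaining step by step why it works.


Nothing here is deadlocked.
Key observation: the wait relation is loop-free; peeling off processes with no waits unwinds the whole state.
The rest can finish in the order task-0, task-3, task-6, task-7, task-1, task-4.
Verifying each step:
  task-0 waits on nothing -> runs at once and releases mu9 and mu13
  task-3: everything it awaited (mu9) is free; runs, freeing mu18 and mu11
  task-6: everything it awaited (mu18) is free; runs, freeing mu15
  task-7: everything it awaited (mu15) is free; runs, freeing mu7 and mu3
  task-1: everything it awaited (mu15, mu9 and mu11) is free; runs, freeing mu17
  task-4: everything it awaited (mu17 and mu15) is free; runs, freeing mu10


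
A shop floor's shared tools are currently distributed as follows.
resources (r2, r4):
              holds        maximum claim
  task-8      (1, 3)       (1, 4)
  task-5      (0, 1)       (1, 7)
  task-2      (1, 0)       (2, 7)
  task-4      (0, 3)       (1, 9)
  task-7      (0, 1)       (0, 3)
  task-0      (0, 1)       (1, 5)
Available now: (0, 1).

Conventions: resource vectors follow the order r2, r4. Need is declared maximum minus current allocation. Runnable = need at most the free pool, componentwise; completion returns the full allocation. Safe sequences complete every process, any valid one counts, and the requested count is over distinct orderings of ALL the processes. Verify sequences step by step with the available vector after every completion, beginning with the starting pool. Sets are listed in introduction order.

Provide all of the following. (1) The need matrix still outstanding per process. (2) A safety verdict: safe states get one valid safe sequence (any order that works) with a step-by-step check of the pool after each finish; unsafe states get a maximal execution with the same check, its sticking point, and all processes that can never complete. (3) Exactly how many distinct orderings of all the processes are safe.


(1) Outstanding need per process (order r2, r4):
  task-8: (0, 1)
  task-5: (1, 6)
  task-2: (1, 7)
  task-4: (1, 6)
  task-7: (0, 2)
  task-0: (1, 4)
(2) SAFE. One safe sequence: task-8, task-7, task-0, task-4, task-2, task-5.
Key observation: at task-8 the run first touches a limit — (0, 1) against (0, 1), exact on a resource it actually requests.
Step-by-step check:
  pool = (0, 1)
  task-8 needs (0, 1) <= (0, 1) -> finishes; pool += (1, 3) = (1, 4)
  task-7 needs (0, 2) <= (1, 4) -> finishes; pool += (0, 1) = (1, 5)
  task-0 needs (1, 4) <= (1, 5) -> finishes; pool += (0, 1) = (1, 6)
  task-4 needs (1, 6) <= (1, 6) -> finishes; pool += (0, 3) = (1, 9)
  task-2 needs (1, 7) <= (1, 9) -> finishes; pool += (1, 0) = (2, 9)
  task-5 needs (1, 6) <= (2, 9) -> finishes; pool += (0, 1) = (2, 10)
(3) The exact count: 8 of the possible complete orderings are safe sequences.


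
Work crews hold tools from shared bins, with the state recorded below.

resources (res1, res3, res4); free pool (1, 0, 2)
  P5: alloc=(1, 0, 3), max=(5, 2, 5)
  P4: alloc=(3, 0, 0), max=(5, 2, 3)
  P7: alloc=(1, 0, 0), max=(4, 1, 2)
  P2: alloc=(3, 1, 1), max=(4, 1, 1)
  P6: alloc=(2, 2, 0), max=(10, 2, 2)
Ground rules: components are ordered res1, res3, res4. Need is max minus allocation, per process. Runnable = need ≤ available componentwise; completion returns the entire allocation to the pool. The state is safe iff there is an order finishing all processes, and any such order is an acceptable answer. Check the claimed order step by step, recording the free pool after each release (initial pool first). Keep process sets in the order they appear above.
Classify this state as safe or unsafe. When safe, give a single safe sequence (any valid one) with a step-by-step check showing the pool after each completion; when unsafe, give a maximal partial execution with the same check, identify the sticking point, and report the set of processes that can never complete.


The state is UNSAFE.
Key observation: after P2, P7 the pool peaks at (5, 1, 3), and each blocked process is short somewhere: P5 on res3; P4 on res3; P6 on res1.
Going as far as possible: P2, P7; after that, nothing fits. Check, step by step:
  pool = (1, 0, 2)
  P2 needs (1, 0, 0) <= (1, 0, 2) -> finishes; pool += (3, 1, 1) = (4, 1, 3)
  P7 needs (3, 1, 2) <= (4, 1, 3) -> finishes; pool += (1, 0, 0) = (5, 1, 3)
  blocked: P5 wants (4, 2, 2), pool (5, 1, 3) — not enough res3
  blocked: P4 wants (2, 2, 3), pool (5, 1, 3) — not enough res3
  blocked: P6 wants (8, 0, 2), pool (5, 1, 3) — not enough res1
Permanently blocked: P5, P4 and P6.


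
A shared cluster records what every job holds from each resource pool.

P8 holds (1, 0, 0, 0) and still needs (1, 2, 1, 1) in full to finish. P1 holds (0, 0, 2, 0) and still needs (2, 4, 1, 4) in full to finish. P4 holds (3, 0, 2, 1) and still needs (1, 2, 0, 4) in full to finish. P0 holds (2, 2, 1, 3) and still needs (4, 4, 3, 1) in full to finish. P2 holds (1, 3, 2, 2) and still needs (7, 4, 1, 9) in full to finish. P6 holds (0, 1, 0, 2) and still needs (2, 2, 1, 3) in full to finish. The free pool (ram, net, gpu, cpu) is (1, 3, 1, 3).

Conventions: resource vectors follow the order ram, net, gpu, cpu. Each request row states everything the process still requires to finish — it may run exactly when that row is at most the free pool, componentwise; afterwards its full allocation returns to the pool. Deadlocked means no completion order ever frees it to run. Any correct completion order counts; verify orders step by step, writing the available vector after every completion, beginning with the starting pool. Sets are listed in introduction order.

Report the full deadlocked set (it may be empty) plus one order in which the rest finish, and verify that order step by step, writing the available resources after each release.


No process is deadlocked.
Key observation: there is always a runnable process — P8 first — so the state unwinds completely.
A valid finishing order for the others: P8, P6, P1, P4, P0, P2. Check, step by step:
  pool = (1, 3, 1, 3)
  P8 needs (1, 2, 1, 1) <= (1, 3, 1, 3) -> finishes; pool += (1, 0, 0, 0) = (2, 3, 1, 3)
  P6 needs (2, 2, 1, 3) <= (2, 3, 1, 3) -> finishes; pool += (0, 1, 0, 2) = (2, 4, 1, 5)
  P1 needs (2, 4, 1, 4) <= (2, 4, 1, 5) -> finishes; pool += (0, 0, 2, 0) = (2, 4, 3, 5)
  P4 needs (1, 2, 0, 4) <= (2, 4, 3, 5) -> finishes; pool += (3, 0, 2, 1) = (5, 4, 5, 6)
  P0 needs (4, 4, 3, 1) <= (5, 4, 5, 6) -> finishes; pool += (2, 2, 1, 3) = (7, 6, 6, 9)
  P2 needs (7, 4, 1, 9) <= (7, 6, 6, 9) -> finishes; pool += (1, 3, 2, 2) = (8, 9, 8, 11)


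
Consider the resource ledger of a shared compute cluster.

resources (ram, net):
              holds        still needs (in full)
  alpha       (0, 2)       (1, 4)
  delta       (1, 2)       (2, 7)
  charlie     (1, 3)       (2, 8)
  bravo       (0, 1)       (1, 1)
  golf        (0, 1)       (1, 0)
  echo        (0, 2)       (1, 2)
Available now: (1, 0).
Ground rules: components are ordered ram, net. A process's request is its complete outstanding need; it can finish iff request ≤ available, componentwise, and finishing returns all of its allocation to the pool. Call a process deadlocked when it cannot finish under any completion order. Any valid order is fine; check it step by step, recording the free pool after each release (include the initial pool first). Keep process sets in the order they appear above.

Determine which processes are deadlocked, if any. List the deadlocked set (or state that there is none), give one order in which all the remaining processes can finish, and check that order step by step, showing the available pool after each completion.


Deadlocked set: delta and charlie.
Key observation: the pool after golf, bravo, echo, alpha is (1, 6); every surviving request exceeds it in ram, so progress ends there.
A valid finishing order for the others: golf, bravo, echo, alpha. Walking it through:
  pool = (1, 0)
  golf needs (1, 0) <= (1, 0) -> finishes; pool += (0, 1) = (1, 1)
  bravo needs (1, 1) <= (1, 1) -> finishes; pool += (0, 1) = (1, 2)
  echo needs (1, 2) <= (1, 2) -> finishes; pool += (0, 2) = (1, 4)
  alpha needs (1, 4) <= (1, 4) -> finishes; pool += (0, 2) = (1, 6)
The blocked processes can never fit:
  delta cannot run: need (2, 7) vs free (1, 6) (insufficient ram and net)
  charlie cannot run: need (2, 8) vs free (1, 6) (insufficient ram and net)
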